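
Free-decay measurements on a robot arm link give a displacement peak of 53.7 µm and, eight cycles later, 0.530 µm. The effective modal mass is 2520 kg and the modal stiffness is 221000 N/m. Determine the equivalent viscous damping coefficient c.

Logarithmic decrement δ = (1/n)·ln(x₀/x_n) = (1/8)·ln(53.7/0.530) = (1/8)·ln(101.3) = 0.5773.
ζ = δ/√(4π² + δ²) = 0.5773/√(39.48 + 0.333) = 0.5773/6.310 = 0.09149.
c = ζ · 2√(km) = 0.09149 × 2√(221000 × 2520) = 0.09149 × 47200 = 4318 N·s/m.

4320 N·s/m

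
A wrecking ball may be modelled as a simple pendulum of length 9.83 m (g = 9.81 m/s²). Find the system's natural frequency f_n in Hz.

For a simple pendulum ω_n = √(g/L) = √(9.81/9.83) = √0.9980 = 0.9990 rad/s.
f_n = ω_n/(2π) = 0.9990/6.283 = 0.1590 Hz.

0.159 Hz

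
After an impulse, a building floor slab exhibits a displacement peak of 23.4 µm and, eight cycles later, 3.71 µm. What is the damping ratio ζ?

Logarithmic decrement δ = (1/n)·ln(x₀/x_n) = (1/8)·ln(23.4/3.71) = (1/8)·ln(6.307) = 0.2302.
ζ = δ/√(4π² + δ²) = 0.2302/√(39.48 + 0.0530) = 0.2302/6.287 = 0.03661.

0.0366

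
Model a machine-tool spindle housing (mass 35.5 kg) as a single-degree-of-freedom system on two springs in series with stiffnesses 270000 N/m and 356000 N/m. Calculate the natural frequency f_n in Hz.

10.5 Hz

Series springs: 1/k_eq = 1/270000 + 1/356000 = 6.513×10^-6, so k_eq = 153500 N/m.
ω_n = √(k_eq/m) = √(153500/35.5) = √4325 = 65.77 rad/s.
f_n = ω_n/(2π) = 65.77/6.283 = 10.47 Hz.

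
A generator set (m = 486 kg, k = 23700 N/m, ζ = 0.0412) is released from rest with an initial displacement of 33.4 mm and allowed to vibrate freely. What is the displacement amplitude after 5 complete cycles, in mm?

Logarithmic decrement δ = 2πζ/√(1 − ζ²) = 2π × 0.04120/√(1 − 0.00170) = 0.2591.
After n cycles, x_n/x₀ = e^(−nδ), so x_5 = 33.4 × e^(−5 × 0.2591) = 33.4 × 0.2738 = 9.144 mm.

9.14 mm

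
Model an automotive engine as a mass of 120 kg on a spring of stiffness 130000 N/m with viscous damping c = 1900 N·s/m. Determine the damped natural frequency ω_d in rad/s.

ω_n = √(k/m) = √(130000/120) = 32.91 rad/s.
Critical damping c_c = 2√(k·m) = 2√(130000 × 120) = 7899 N·s/m, so ζ = c/c_c = 1900/7899 = 0.2405.
ω_d = ω_n√(1 − ζ²) = 32.91 × √(1 − 0.0579) = 31.95 rad/s.

31.9 rad/s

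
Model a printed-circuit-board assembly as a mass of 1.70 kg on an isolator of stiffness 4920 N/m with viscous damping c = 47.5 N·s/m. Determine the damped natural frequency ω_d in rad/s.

52.0 rad/s

ω_n = √(k/m) = √(4920/1.70) = 53.80 rad/s.
Critical damping c_c = 2√(k·m) = 2√(4920 × 1.70) = 182.9 N·s/m, so ζ = c/c_c = 47.5/182.9 = 0.2597.
ω_d = ω_n√(1 − ζ²) = 53.80 × √(1 − 0.0674) = 51.95 rad/s.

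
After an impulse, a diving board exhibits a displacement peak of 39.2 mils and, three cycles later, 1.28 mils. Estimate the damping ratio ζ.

0.179

Logarithmic decrement δ = (1/n)·ln(x₀/x_n) = (1/3)·ln(39.2/1.28) = (1/3)·ln(30.62) = 1.141.
ζ = δ/√(4π² + δ²) = 1.141/√(39.48 + 1.30) = 1.141/6.386 = 0.1786.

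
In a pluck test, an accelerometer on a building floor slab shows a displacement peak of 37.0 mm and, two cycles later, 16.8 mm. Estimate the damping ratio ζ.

Logarithmic decrement δ = (1/n)·ln(x₀/x_n) = (1/2)·ln(37.0/16.8) = (1/2)·ln(2.202) = 0.3948.
ζ = δ/√(4π² + δ²) = 0.3948/√(39.48 + 0.156) = 0.3948/6.296 = 0.06271.

0.0627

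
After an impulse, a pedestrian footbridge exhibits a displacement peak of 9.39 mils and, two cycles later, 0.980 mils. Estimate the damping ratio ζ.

Logarithmic decrement δ = (1/n)·ln(x₀/x_n) = (1/2)·ln(9.39/0.980) = (1/2)·ln(9.582) = 1.130.
ζ = δ/√(4π² + δ²) = 1.130/√(39.48 + 1.28) = 1.130/6.384 = 0.1770.

0.177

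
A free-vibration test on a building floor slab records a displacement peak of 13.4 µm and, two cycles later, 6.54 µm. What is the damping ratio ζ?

0.0570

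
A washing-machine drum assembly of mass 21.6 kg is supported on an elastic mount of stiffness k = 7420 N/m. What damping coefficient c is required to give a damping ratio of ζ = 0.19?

152 N·s/m

c_c = 2√(k·m) = 2√(7420 × 21.6) = 800.7 N·s/m.
c = ζ·c_c = 0.19 × 800.7 = 152.1 N·s/m.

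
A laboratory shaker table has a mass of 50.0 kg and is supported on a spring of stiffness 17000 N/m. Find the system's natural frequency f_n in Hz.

2.93 Hz

ω_n = √(k/m) = √(17000/50.0) = √340.0 = 18.44 rad/s.
f_n = ω_n/(2π) = 18.44/6.283 = 2.935 Hz.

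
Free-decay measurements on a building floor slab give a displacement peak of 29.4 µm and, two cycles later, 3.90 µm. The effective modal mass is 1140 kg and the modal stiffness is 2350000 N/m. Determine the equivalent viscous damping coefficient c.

16400 N·s/m

Logarithmic decrement δ = (1/n)·ln(x₀/x_n) = (1/2)·ln(29.4/3.90) = (1/2)·ln(7.538) = 1.010.
ζ = δ/√(4π² + δ²) = 1.010/√(39.48 + 1.02) = 1.010/6.364 = 0.1587.
c = ζ · 2√(km) = 0.1587 × 2√(2350000 × 1140) = 0.1587 × 103500 = 16430 N·s/m.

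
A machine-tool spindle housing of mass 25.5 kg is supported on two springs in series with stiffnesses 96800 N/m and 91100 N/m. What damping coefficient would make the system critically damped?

2190 N·s/m

Series springs: 1/k_eq = 1/96800 + 1/91100 = 2.131×10^-5, so k_eq = 46930 N/m.
c_c = 2√(k_eq·m) = 2√(46930 × 25.5) = 2 × 1094 = 2188 N·s/m.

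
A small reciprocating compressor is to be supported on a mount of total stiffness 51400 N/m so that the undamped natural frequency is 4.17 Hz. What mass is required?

74.9 kg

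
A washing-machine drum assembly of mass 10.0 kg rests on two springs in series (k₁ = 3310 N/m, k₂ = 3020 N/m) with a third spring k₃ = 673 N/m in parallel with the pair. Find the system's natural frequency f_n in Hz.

Series pair: k_s = k₁k₂/(k₁+k₂) = (3310)(3020)/(3310 + 3020) = 1579 N/m. In parallel with k₃: k_eq = 1579 + 673 = 2252 N/m.
ω_n = √(k_eq/m) = √(2252/10.0) = √225.2 = 15.01 rad/s.
f_n = ω_n/(2π) = 15.01/6.283 = 2.388 Hz.

2.39 Hz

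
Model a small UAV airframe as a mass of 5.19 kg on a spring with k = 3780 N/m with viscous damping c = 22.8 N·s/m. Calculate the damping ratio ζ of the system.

0.0814

ω_n = √(k/m) = √(3780/5.19) = 26.99 rad/s.
Critical damping c_c = 2√(k·m) = 2√(3780 × 5.19) = 280.1 N·s/m, so ζ = c/c_c = 22.8/280.1 = 0.08139.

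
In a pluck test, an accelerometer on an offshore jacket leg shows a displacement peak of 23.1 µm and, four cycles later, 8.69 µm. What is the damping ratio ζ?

0.0389

Logarithmic decrement δ = (1/n)·ln(x₀/x_n) = (1/4)·ln(23.1/8.69) = (1/4)·ln(2.658) = 0.2444.
ζ = δ/√(4π² + δ²) = 0.2444/√(39.48 + 0.0597) = 0.2444/6.288 = 0.03887.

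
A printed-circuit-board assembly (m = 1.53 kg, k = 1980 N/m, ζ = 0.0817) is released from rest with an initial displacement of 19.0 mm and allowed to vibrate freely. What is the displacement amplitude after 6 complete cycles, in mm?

Logarithmic decrement δ = 2πζ/√(1 − ζ²) = 2π × 0.08170/√(1 − 0.00667) = 0.5151.
After n cycles, x_n/x₀ = e^(−nδ), so x_6 = 19.0 × e^(−6 × 0.5151) = 19.0 × 0.04549 = 0.8642 mm.

0.864 mm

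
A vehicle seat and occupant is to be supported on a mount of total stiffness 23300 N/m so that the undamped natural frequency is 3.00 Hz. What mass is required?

ω_n = 2πf_n = 2π × 3.00 = 18.85 rad/s.
m = k/ω_n² = 23300/18.85² = 23300/355.3 = 65.58 kg.

65.6 kg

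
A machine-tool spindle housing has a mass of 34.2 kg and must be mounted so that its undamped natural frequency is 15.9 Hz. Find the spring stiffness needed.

341000 N/m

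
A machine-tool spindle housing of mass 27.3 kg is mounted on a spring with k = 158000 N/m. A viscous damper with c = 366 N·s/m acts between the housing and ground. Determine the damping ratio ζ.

ω_n = √(k/m) = √(158000/27.3) = 76.08 rad/s.
Critical damping c_c = 2√(k·m) = 2√(158000 × 27.3) = 4154 N·s/m, so ζ = c/c_c = 366/4154 = 0.08811.

0.0881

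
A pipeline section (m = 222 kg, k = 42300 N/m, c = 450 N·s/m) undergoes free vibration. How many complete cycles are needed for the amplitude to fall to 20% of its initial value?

ζ = c/(2√(km)) = 450/(2√(42300 × 222)) = 450/6129 = 0.07342.
Logarithmic decrement δ = 2πζ/√(1 − ζ²) = 2π × 0.07342/√(1 − 0.00539) = 0.4626.
x_n/x₀ = e^(−nδ) ≤ 0.2; take ln: n ≥ ln(1/0.2)/δ = 1.609/0.4626 = 3.479.
So 4 complete cycles are required.

4 cycles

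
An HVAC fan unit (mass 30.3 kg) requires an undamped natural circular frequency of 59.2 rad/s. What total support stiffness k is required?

k = m·ω_n² = 30.3 × 59.20² = 30.3 × 3505 = 106200 N/m.

106000 N/m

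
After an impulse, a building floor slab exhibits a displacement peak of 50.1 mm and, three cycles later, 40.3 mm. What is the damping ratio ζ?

0.0115

Logarithmic decrement δ = (1/n)·ln(x₀/x_n) = (1/3)·ln(50.1/40.3) = (1/3)·ln(1.243) = 0.07256.
ζ = δ/√(4π² + δ²) = 0.07256/√(39.48 + 0.00526) = 0.07256/6.284 = 0.01155.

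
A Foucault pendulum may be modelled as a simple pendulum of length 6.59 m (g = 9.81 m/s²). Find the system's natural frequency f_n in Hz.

For a simple pendulum ω_n = √(g/L) = √(9.81/6.59) = √1.489 = 1.220 rad/s.
f_n = ω_n/(2π) = 1.220/6.283 = 0.1942 Hz.

0.194 Hz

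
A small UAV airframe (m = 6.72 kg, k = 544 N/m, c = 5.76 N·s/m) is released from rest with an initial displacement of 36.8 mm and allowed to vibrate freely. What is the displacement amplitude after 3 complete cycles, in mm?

15.0 mm

ζ = c/(2√(km)) = 5.76/(2√(544 × 6.72)) = 5.76/120.9 = 0.04763.
Logarithmic decrement δ = 2πζ/√(1 − ζ²) = 2π × 0.04763/√(1 − 0.00227) = 0.2996.
After n cycles, x_n/x₀ = e^(−nδ), so x_3 = 36.8 × e^(−3 × 0.2996) = 36.8 × 0.4070 = 14.98 mm.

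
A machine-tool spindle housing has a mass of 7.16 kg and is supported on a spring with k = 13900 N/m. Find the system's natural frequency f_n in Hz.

7.01 Hz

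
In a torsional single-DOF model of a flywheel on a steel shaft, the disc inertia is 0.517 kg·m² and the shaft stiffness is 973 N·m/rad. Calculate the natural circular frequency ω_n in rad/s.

43.4 rad/s

ω_n = √(k_t/J) = √(973/0.517) = √1882 = 43.38 rad/s.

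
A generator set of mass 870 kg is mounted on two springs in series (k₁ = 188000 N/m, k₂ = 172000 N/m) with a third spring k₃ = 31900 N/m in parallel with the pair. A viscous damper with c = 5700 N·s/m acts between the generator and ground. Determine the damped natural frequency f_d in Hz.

Series pair: k_s = k₁k₂/(k₁+k₂) = (188000)(172000)/(188000 + 172000) = 89820 N/m. In parallel with k₃: k_eq = 89820 + 31900 = 121700 N/m.
ω_n = √(k_eq/m) = √(121700/870) = 11.83 rad/s.
Critical damping c_c = 2√(k_eq·m) = 2√(121700 × 870) = 20580 N·s/m, so ζ = c/c_c = 5700/20580 = 0.2769.
ω_d = ω_n√(1 − ζ²) = 11.83 × √(1 − 0.0767) = 11.37 rad/s.
f_d = ω_d/(2π) = 1.809 Hz.

1.81 Hz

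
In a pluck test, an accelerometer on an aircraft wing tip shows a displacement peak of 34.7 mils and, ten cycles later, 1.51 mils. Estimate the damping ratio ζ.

Logarithmic decrement δ = (1/n)·ln(x₀/x_n) = (1/10)·ln(34.7/1.51) = (1/10)·ln(22.98) = 0.3135.
ζ = δ/√(4π² + δ²) = 0.3135/√(39.48 + 0.0983) = 0.3135/6.291 = 0.04983.

0.0498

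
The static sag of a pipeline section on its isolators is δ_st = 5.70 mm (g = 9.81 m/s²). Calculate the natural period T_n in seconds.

0.151 s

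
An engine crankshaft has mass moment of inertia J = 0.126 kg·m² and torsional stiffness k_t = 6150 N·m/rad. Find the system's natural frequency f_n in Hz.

ω_n = √(k_t/J) = √(6150/0.126) = √48810 = 220.9 rad/s.
f_n = ω_n/(2π) = 220.9/6.283 = 35.16 Hz.

35.2 Hz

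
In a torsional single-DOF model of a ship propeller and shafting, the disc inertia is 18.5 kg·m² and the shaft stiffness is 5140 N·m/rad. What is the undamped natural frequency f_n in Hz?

2.65 Hz

ω_n = √(k_t/J) = √(5140/18.5) = √277.8 = 16.67 rad/s.
f_n = ω_n/(2π) = 16.67/6.283 = 2.653 Hz.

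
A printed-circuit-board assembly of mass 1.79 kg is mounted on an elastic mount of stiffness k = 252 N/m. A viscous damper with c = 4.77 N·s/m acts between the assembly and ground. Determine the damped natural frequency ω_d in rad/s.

11.8 rad/s

ω_n = √(k/m) = √(252.0/1.79) = 11.87 rad/s.
Critical damping c_c = 2√(k·m) = 2√(252.0 × 1.79) = 42.48 N·s/m, so ζ = c/c_c = 4.77/42.48 = 0.1123.
ω_d = ω_n√(1 − ζ²) = 11.87 × √(1 − 0.0126) = 11.79 rad/s.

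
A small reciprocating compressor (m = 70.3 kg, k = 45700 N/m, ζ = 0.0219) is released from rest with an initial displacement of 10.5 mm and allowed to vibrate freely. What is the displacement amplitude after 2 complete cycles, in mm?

7.97 mm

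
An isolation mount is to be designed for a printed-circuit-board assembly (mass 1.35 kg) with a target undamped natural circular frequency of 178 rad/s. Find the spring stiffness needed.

42800 N/m

k = m·ω_n² = 1.35 × 178.0² = 1.35 × 31680 = 42770 N/m.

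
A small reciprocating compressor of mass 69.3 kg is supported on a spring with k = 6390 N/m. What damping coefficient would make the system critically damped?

1330 N·s/m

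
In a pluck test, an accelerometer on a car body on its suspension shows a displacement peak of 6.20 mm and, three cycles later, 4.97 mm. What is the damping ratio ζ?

0.0117

Logarithmic decrement δ = (1/n)·ln(x₀/x_n) = (1/3)·ln(6.20/4.97) = (1/3)·ln(1.247) = 0.07371.
ζ = δ/√(4π² + δ²) = 0.07371/√(39.48 + 0.00543) = 0.07371/6.284 = 0.01173.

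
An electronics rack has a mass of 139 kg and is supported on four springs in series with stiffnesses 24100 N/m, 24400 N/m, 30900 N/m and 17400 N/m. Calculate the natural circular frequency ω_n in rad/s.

6.46 rad/s

Series springs: 1/k_eq = 1/24100 + 1/24400 + 1/30900 + 1/17400 = 0.0001723, so k_eq = 5803 N/m.
ω_n = √(k_eq/m) = √(5803/139) = √41.75 = 6.462 rad/s.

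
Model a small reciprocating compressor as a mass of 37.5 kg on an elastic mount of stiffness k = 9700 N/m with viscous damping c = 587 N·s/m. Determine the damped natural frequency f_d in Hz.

2.24 Hz

ω_n = √(k/m) = √(9700/37.5) = 16.08 rad/s.
Critical damping c_c = 2√(k·m) = 2√(9700 × 37.5) = 1206 N·s/m, so ζ = c/c_c = 587/1206 = 0.4866.
ω_d = ω_n√(1 − ζ²) = 16.08 × √(1 − 0.237) = 14.05 rad/s.
f_d = ω_d/(2π) = 2.236 Hz.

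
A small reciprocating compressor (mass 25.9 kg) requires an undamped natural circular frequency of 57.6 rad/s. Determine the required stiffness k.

k = m·ω_n² = 25.9 × 57.60² = 25.9 × 3318 = 85930 N/m.

85900 N/m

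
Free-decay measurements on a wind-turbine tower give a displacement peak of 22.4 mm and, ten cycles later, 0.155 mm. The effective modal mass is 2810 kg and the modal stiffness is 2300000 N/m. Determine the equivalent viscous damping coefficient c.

12700 N·s/m

Logarithmic decrement δ = (1/n)·ln(x₀/x_n) = (1/10)·ln(22.4/0.155) = (1/10)·ln(144.5) = 0.4973.
ζ = δ/√(4π² + δ²) = 0.4973/√(39.48 + 0.247) = 0.4973/6.303 = 0.07891.
c = ζ · 2√(km) = 0.07891 × 2√(2300000 × 2810) = 0.07891 × 160800 = 12690 N·s/m.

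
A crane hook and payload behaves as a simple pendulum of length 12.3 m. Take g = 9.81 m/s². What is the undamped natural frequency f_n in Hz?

For a simple pendulum ω_n = √(g/L) = √(9.81/12.3) = √0.7976 = 0.8931 rad/s.
f_n = ω_n/(2π) = 0.8931/6.283 = 0.1421 Hz.

0.142 Hz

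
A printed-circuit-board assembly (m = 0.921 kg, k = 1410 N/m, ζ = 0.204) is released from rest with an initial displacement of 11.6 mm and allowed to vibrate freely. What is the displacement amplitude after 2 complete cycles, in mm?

Logarithmic decrement δ = 2πζ/√(1 − ζ²) = 2π × 0.2040/√(1 − 0.0416) = 1.309.
After n cycles, x_n/x₀ = e^(−nδ), so x_2 = 11.6 × e^(−2 × 1.309) = 11.6 × 0.07290 = 0.8457 mm.

0.846 mm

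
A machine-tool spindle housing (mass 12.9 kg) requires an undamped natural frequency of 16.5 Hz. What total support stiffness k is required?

139000 N/m

ω_n = 2πf_n = 2π × 16.5 = 103.7 rad/s.
k = m·ω_n² = 12.9 × 103.7² = 12.9 × 10750 = 138600 N/m.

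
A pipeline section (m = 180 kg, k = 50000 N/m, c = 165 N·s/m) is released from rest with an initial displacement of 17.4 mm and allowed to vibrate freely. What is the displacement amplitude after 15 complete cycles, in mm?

ζ = c/(2√(km)) = 165/(2√(50000 × 180)) = 165/6000 = 0.02750.
Logarithmic decrement δ = 2πζ/√(1 − ζ²) = 2π × 0.02750/√(1 − 0.000756) = 0.1729.
After n cycles, x_n/x₀ = e^(−nδ), so x_15 = 17.4 × e^(−15 × 0.1729) = 17.4 × 0.07481 = 1.302 mm.

1.30 mm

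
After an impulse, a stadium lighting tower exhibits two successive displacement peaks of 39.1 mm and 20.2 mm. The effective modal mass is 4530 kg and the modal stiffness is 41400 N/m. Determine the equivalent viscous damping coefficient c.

2860 N·s/m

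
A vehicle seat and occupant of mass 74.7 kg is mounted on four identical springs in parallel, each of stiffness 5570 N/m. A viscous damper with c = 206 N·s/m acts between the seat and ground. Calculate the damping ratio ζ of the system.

Parallel springs add: k_eq = 4 × 5570 = 22280 N/m.
ω_n = √(k_eq/m) = √(22280/74.7) = 17.27 rad/s.
Critical damping c_c = 2√(k_eq·m) = 2√(22280 × 74.7) = 2580 N·s/m, so ζ = c/c_c = 206/2580 = 0.07984.

0.0798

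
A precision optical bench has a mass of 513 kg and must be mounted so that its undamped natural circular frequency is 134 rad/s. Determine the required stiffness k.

9210000 N/m

k = m·ω_n² = 513 × 134.0² = 513 × 17960 = 9211000 N/m.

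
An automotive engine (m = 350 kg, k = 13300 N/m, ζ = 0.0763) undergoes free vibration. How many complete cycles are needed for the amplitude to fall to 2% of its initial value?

Logarithmic decrement δ = 2πζ/√(1 − ζ²) = 2π × 0.07630/√(1 − 0.00582) = 0.4808.
x_n/x₀ = e^(−nδ) ≤ 0.02; take ln: n ≥ ln(1/0.02)/δ = 3.912/0.4808 = 8.136.
So 9 complete cycles are required.

9 cycles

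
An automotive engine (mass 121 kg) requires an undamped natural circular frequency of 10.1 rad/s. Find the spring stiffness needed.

12300 N/m

k = m·ω_n² = 121 × 10.10² = 121 × 102.0 = 12340 N/m.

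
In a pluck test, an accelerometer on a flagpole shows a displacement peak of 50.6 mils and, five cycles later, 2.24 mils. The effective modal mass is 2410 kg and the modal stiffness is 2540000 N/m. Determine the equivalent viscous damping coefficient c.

Logarithmic decrement δ = (1/n)·ln(x₀/x_n) = (1/5)·ln(50.6/2.24) = (1/5)·ln(22.59) = 0.6235.
ζ = δ/√(4π² + δ²) = 0.6235/√(39.48 + 0.389) = 0.6235/6.314 = 0.09875.
c = ζ · 2√(km) = 0.09875 × 2√(2540000 × 2410) = 0.09875 × 156500 = 15450 N·s/m.

15500 N·s/m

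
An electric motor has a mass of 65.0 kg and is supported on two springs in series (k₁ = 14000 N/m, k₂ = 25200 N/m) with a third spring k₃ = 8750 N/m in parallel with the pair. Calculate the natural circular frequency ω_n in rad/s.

16.5 rad/s

Series pair: k_s = k₁k₂/(k₁+k₂) = (14000)(25200)/(14000 + 25200) = 9000 N/m. In parallel with k₃: k_eq = 9000 + 8750 = 17750 N/m.
ω_n = √(k_eq/m) = √(17750/65.0) = √273.1 = 16.53 rad/s.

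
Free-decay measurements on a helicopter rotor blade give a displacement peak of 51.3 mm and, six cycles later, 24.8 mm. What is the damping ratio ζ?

0.0193

Logarithmic decrement δ = (1/n)·ln(x₀/x_n) = (1/6)·ln(51.3/24.8) = (1/6)·ln(2.069) = 0.1211.
ζ = δ/√(4π² + δ²) = 0.1211/√(39.48 + 0.0147) = 0.1211/6.284 = 0.01928.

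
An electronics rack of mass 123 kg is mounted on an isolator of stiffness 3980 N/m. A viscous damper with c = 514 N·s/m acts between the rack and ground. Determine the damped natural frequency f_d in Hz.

ω_n = √(k/m) = √(3980/123) = 5.688 rad/s.
Critical damping c_c = 2√(k·m) = 2√(3980 × 123) = 1399 N·s/m, so ζ = c/c_c = 514/1399 = 0.3673.
ω_d = ω_n√(1 − ζ²) = 5.688 × √(1 − 0.135) = 5.291 rad/s.
f_d = ω_d/(2π) = 0.8420 Hz.

0.842 Hz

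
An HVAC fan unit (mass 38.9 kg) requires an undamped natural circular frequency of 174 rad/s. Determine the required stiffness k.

1180000 N/m

k = m·ω_n² = 38.9 × 174.0² = 38.9 × 30280 = 1178000 N/m.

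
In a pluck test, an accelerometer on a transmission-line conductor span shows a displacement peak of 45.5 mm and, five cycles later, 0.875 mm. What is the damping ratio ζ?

Logarithmic decrement δ = (1/n)·ln(x₀/x_n) = (1/5)·ln(45.5/0.875) = (1/5)·ln(52.00) = 0.7902.
ζ = δ/√(4π² + δ²) = 0.7902/√(39.48 + 0.624) = 0.7902/6.333 = 0.1248.

0.125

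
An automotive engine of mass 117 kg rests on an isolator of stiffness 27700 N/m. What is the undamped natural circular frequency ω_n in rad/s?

15.4 rad/s

ω_n = √(k/m) = √(27700/117) = √236.8 = 15.39 rad/s.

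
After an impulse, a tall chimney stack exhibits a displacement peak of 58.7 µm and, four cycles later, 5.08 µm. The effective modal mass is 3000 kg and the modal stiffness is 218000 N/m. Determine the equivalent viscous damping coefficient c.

Logarithmic decrement δ = (1/n)·ln(x₀/x_n) = (1/4)·ln(58.7/5.08) = (1/4)·ln(11.56) = 0.6118.
ζ = δ/√(4π² + δ²) = 0.6118/√(39.48 + 0.374) = 0.6118/6.313 = 0.09691.
c = ζ · 2√(km) = 0.09691 × 2√(218000 × 3000) = 0.09691 × 51150 = 4957 N·s/m.

4960 N·s/m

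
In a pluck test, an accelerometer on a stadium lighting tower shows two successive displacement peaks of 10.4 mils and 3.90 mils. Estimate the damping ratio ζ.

0.154

Logarithmic decrement δ = (1/n)·ln(x₀/x_n) = (1/1)·ln(10.4/3.90) = (1/1)·ln(2.667) = 0.9808.
ζ = δ/√(4π² + δ²) = 0.9808/√(39.48 + 0.962) = 0.9808/6.359 = 0.1542.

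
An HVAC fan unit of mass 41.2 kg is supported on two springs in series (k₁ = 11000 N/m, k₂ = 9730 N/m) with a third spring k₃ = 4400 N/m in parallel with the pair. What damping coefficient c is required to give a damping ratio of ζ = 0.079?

99.2 N·s/m

Series pair: k_s = k₁k₂/(k₁+k₂) = (11000)(9730)/(11000 + 9730) = 5163 N/m. In parallel with k₃: k_eq = 5163 + 4400 = 9563 N/m.
c_c = 2√(k_eq·m) = 2√(9563 × 41.2) = 1255 N·s/m.
c = ζ·c_c = 0.079 × 1255 = 99.18 N·s/m.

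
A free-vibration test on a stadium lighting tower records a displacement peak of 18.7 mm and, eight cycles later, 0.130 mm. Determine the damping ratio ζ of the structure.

0.0984

Logarithmic decrement δ = (1/n)·ln(x₀/x_n) = (1/8)·ln(18.7/0.130) = (1/8)·ln(143.8) = 0.6211.
ζ = δ/√(4π² + δ²) = 0.6211/√(39.48 + 0.386) = 0.6211/6.314 = 0.09837.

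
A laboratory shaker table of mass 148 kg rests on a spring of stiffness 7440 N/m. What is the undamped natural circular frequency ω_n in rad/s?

ω_n = √(k/m) = √(7440/148) = √50.27 = 7.090 rad/s.

7.09 rad/s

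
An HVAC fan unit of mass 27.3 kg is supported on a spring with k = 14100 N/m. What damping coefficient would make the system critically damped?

c_c = 2√(k·m) = 2√(14100 × 27.3) = 2 × 620.4 = 1241 N·s/m.

1240 N·s/m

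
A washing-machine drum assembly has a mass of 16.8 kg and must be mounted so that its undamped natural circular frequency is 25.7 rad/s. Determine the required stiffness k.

k = m·ω_n² = 16.8 × 25.70² = 16.8 × 660.5 = 11100 N/m.

11100 N/m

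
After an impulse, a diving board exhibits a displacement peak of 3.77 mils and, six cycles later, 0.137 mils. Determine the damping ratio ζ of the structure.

0.0876

Logarithmic decrement δ = (1/n)·ln(x₀/x_n) = (1/6)·ln(3.77/0.137) = (1/6)·ln(27.52) = 0.5525.
ζ = δ/√(4π² + δ²) = 0.5525/√(39.48 + 0.305) = 0.5525/6.307 = 0.08759.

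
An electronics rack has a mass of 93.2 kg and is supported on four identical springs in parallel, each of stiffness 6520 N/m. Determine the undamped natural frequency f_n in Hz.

Parallel springs add: k_eq = 4 × 6520 = 26080 N/m.
ω_n = √(k_eq/m) = √(26080/93.2) = √279.8 = 16.73 rad/s.
f_n = ω_n/(2π) = 16.73/6.283 = 2.662 Hz.

2.66 Hz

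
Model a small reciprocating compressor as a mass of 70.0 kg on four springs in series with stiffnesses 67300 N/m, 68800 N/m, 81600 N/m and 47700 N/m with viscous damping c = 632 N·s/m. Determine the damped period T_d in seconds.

0.436 s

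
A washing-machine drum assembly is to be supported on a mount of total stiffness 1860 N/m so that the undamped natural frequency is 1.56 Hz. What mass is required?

19.4 kg

ω_n = 2πf_n = 2π × 1.56 = 9.802 rad/s.
m = k/ω_n² = 1860/9.802² = 1860/96.07 = 19.36 kg.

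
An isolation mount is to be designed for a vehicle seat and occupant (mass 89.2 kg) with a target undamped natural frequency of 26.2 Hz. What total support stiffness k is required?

2420000 N/m

ω_n = 2πf_n = 2π × 26.2 = 164.6 rad/s.
k = m·ω_n² = 89.2 × 164.6² = 89.2 × 27100 = 2417000 N/m.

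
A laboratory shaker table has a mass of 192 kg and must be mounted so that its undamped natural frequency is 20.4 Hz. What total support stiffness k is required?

3150000 N/m

ω_n = 2πf_n = 2π × 20.4 = 128.2 rad/s.
k = m·ω_n² = 192 × 128.2² = 192 × 16430 = 3154000 N/m.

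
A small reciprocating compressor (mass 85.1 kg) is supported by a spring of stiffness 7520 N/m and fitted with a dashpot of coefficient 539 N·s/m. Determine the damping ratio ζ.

ω_n = √(k/m) = √(7520/85.1) = 9.400 rad/s.
Critical damping c_c = 2√(k·m) = 2√(7520 × 85.1) = 1600 N·s/m, so ζ = c/c_c = 539/1600 = 0.3369.

0.337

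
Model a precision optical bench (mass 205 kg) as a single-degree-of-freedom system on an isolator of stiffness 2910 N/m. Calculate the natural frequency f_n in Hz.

ω_n = √(k/m) = √(2910/205) = √14.20 = 3.768 rad/s.
f_n = ω_n/(2π) = 3.768/6.283 = 0.5996 Hz.

0.600 Hz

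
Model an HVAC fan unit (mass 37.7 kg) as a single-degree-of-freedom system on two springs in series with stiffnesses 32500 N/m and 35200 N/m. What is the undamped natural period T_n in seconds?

0.297 s

Series springs: 1/k_eq = 1/32500 + 1/35200 = 5.918×10^-5, so k_eq = 16900 N/m.
ω_n = √(k_eq/m) = √(16900/37.7) = √448.2 = 21.17 rad/s.
T_n = 2π/ω_n = 6.283/21.17 = 0.2968 s.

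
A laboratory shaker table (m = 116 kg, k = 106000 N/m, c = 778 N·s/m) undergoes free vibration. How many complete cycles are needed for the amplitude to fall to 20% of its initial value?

ζ = c/(2√(km)) = 778/(2√(106000 × 116)) = 778/7013 = 0.1109.
Logarithmic decrement δ = 2πζ/√(1 − ζ²) = 2π × 0.1109/√(1 − 0.0123) = 0.7014.
x_n/x₀ = e^(−nδ) ≤ 0.2; take ln: n ≥ ln(1/0.2)/δ = 1.609/0.7014 = 2.295.
So 3 complete cycles are required.

3 cycles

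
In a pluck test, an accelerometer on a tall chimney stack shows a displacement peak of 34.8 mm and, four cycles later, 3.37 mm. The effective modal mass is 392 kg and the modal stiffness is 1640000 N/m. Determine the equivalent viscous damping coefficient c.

Logarithmic decrement δ = (1/n)·ln(x₀/x_n) = (1/4)·ln(34.8/3.37) = (1/4)·ln(10.33) = 0.5837.
ζ = δ/√(4π² + δ²) = 0.5837/√(39.48 + 0.341) = 0.5837/6.310 = 0.09250.
c = ζ · 2√(km) = 0.09250 × 2√(1640000 × 392) = 0.09250 × 50710 = 4691 N·s/m.

4690 N·s/m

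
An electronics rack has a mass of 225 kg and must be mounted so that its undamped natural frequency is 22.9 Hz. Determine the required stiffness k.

4660000 N/m

ω_n = 2πf_n = 2π × 22.9 = 143.9 rad/s.
k = m·ω_n² = 225 × 143.9² = 225 × 20700 = 4658000 N/m.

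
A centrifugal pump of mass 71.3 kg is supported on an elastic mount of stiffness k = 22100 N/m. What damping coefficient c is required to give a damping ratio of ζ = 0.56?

1410 N·s/m

c_c = 2√(k·m) = 2√(22100 × 71.3) = 2511 N·s/m.
c = ζ·c_c = 0.56 × 2511 = 1406 N·s/m.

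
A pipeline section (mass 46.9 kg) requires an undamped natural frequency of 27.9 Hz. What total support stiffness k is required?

ω_n = 2πf_n = 2π × 27.9 = 175.3 rad/s.
k = m·ω_n² = 46.9 × 175.3² = 46.9 × 30730 = 1441000 N/m.

1440000 N/m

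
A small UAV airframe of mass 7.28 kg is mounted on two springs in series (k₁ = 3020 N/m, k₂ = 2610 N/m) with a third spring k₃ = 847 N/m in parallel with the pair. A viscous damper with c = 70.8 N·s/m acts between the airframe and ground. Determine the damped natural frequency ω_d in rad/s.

16.9 rad/s

Series pair: k_s = k₁k₂/(k₁+k₂) = (3020)(2610)/(3020 + 2610) = 1400 N/m. In parallel with k₃: k_eq = 1400 + 847 = 2247 N/m.
ω_n = √(k_eq/m) = √(2247/7.28) = 17.57 rad/s.
Critical damping c_c = 2√(k_eq·m) = 2√(2247 × 7.28) = 255.8 N·s/m, so ζ = c/c_c = 70.8/255.8 = 0.2768.
ω_d = ω_n√(1 − ζ²) = 17.57 × √(1 − 0.0766) = 16.88 rad/s.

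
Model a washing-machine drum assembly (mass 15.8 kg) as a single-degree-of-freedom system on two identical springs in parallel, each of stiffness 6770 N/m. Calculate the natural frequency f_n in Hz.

4.66 Hz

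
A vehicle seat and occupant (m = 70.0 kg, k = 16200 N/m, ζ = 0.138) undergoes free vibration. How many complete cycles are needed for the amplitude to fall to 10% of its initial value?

Logarithmic decrement δ = 2πζ/√(1 − ζ²) = 2π × 0.1380/√(1 − 0.0190) = 0.8755.
x_n/x₀ = e^(−nδ) ≤ 0.1; take ln: n ≥ ln(1/0.1)/δ = 2.303/0.8755 = 2.630.
So 3 complete cycles are required.

3 cycles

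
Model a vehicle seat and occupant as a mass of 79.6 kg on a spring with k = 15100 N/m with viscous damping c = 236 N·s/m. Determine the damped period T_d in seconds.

ω_n = √(k/m) = √(15100/79.6) = 13.77 rad/s.
Critical damping c_c = 2√(k·m) = 2√(15100 × 79.6) = 2193 N·s/m, so ζ = c/c_c = 236/2193 = 0.1076.
ω_d = ω_n√(1 − ζ²) = 13.77 × √(1 − 0.0116) = 13.69 rad/s.
T_d = 2π/ω_d = 0.4589 s.

0.459 s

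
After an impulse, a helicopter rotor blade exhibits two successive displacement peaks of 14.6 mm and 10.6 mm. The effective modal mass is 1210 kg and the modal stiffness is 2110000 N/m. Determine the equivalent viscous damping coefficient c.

5140 N·s/m

Logarithmic decrement δ = (1/n)·ln(x₀/x_n) = (1/1)·ln(14.6/10.6) = (1/1)·ln(1.377) = 0.3202.
ζ = δ/√(4π² + δ²) = 0.3202/√(39.48 + 0.103) = 0.3202/6.291 = 0.05089.
c = ζ · 2√(km) = 0.05089 × 2√(2110000 × 1210) = 0.05089 × 101100 = 5143 N·s/m.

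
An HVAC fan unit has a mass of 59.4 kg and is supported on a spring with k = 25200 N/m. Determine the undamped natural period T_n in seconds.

ω_n = √(k/m) = √(25200/59.4) = √424.2 = 20.60 rad/s.
T_n = 2π/ω_n = 6.283/20.60 = 0.3051 s.

0.305 s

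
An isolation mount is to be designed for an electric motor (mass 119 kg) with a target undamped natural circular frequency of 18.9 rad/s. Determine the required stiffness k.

k = m·ω_n² = 119 × 18.90² = 119 × 357.2 = 42510 N/m.

42500 N/m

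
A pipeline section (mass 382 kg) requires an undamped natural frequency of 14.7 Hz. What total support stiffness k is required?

3260000 N/m

ω_n = 2πf_n = 2π × 14.7 = 92.36 rad/s.
k = m·ω_n² = 382 × 92.36² = 382 × 8531 = 3259000 N/m.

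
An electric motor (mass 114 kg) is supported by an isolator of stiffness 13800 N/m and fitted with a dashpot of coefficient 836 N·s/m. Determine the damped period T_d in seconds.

0.606 s

ω_n = √(k/m) = √(13800/114) = 11.00 rad/s.
Critical damping c_c = 2√(k·m) = 2√(13800 × 114) = 2509 N·s/m, so ζ = c/c_c = 836/2509 = 0.3333.
ω_d = ω_n√(1 − ζ²) = 11.00 × √(1 − 0.111) = 10.37 rad/s.
T_d = 2π/ω_d = 0.6057 s.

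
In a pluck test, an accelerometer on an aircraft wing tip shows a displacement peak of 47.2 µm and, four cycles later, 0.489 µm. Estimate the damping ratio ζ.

0.179

Logarithmic decrement δ = (1/n)·ln(x₀/x_n) = (1/4)·ln(47.2/0.489) = (1/4)·ln(96.52) = 1.142.
ζ = δ/√(4π² + δ²) = 1.142/√(39.48 + 1.31) = 1.142/6.386 = 0.1789.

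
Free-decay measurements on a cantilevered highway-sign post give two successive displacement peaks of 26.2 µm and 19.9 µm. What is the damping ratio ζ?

Logarithmic decrement δ = (1/n)·ln(x₀/x_n) = (1/1)·ln(26.2/19.9) = (1/1)·ln(1.317) = 0.2750.
ζ = δ/√(4π² + δ²) = 0.2750/√(39.48 + 0.0756) = 0.2750/6.289 = 0.04373.

0.0437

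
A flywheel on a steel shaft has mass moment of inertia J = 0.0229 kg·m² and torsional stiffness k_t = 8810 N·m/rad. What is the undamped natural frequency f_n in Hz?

98.7 Hz

ω_n = √(k_t/J) = √(8810/0.0229) = √384700 = 620.3 rad/s.
f_n = ω_n/(2π) = 620.3/6.283 = 98.72 Hz.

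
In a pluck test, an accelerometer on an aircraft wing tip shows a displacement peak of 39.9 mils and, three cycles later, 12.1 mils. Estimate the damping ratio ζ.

0.0632

Logarithmic decrement δ = (1/n)·ln(x₀/x_n) = (1/3)·ln(39.9/12.1) = (1/3)·ln(3.298) = 0.3977.
ζ = δ/√(4π² + δ²) = 0.3977/√(39.48 + 0.158) = 0.3977/6.296 = 0.06317.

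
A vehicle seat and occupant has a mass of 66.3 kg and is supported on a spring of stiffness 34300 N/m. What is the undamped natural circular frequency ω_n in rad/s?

22.7 rad/s

ω_n = √(k/m) = √(34300/66.3) = √517.3 = 22.75 rad/s.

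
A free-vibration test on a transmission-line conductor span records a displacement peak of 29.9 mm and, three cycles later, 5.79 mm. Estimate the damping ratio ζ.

Logarithmic decrement δ = (1/n)·ln(x₀/x_n) = (1/3)·ln(29.9/5.79) = (1/3)·ln(5.164) = 0.5472.
ζ = δ/√(4π² + δ²) = 0.5472/√(39.48 + 0.299) = 0.5472/6.307 = 0.08677.

0.0868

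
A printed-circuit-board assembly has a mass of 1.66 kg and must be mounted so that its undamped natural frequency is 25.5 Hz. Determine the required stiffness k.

42600 N/m

ω_n = 2πf_n = 2π × 25.5 = 160.2 rad/s.
k = m·ω_n² = 1.66 × 160.2² = 1.66 × 25670 = 42610 N/m.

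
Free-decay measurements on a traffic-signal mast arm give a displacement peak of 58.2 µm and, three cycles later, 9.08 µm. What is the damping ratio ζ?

0.0981

Logarithmic decrement δ = (1/n)·ln(x₀/x_n) = (1/3)·ln(58.2/9.08) = (1/3)·ln(6.410) = 0.6193.
ζ = δ/√(4π² + δ²) = 0.6193/√(39.48 + 0.383) = 0.6193/6.314 = 0.09808.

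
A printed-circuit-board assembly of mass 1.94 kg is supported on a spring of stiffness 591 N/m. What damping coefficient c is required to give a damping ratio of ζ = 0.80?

c_c = 2√(k·m) = 2√(591.0 × 1.94) = 67.72 N·s/m.
c = ζ·c_c = 0.80 × 67.72 = 54.18 N·s/m.

54.2 N·s/m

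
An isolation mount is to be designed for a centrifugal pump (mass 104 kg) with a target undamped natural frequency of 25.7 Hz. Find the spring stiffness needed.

ω_n = 2πf_n = 2π × 25.7 = 161.5 rad/s.
k = m·ω_n² = 104 × 161.5² = 104 × 26080 = 2712000 N/m.

2710000 N/m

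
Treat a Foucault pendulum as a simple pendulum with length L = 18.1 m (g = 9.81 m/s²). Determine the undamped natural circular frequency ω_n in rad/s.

0.736 rad/s

For a simple pendulum ω_n = √(g/L) = √(9.81/18.1) = √0.5420 = 0.7362 rad/s.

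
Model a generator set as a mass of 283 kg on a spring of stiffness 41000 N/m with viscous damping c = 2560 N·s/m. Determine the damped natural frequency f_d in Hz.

1.78 Hz

ω_n = √(k/m) = √(41000/283) = 12.04 rad/s.
Critical damping c_c = 2√(k·m) = 2√(41000 × 283) = 6813 N·s/m, so ζ = c/c_c = 2560/6813 = 0.3758.
ω_d = ω_n√(1 − ζ²) = 12.04 × √(1 − 0.141) = 11.15 rad/s.
f_d = ω_d/(2π) = 1.775 Hz.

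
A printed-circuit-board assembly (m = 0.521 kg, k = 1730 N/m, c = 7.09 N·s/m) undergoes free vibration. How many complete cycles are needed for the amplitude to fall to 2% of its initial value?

6 cycles

ζ = c/(2√(km)) = 7.09/(2√(1730 × 0.521)) = 7.09/60.04 = 0.1181.
Logarithmic decrement δ = 2πζ/√(1 − ζ²) = 2π × 0.1181/√(1 − 0.0139) = 0.7471.
x_n/x₀ = e^(−nδ) ≤ 0.02; take ln: n ≥ ln(1/0.02)/δ = 3.912/0.7471 = 5.236.
So 6 complete cycles are required.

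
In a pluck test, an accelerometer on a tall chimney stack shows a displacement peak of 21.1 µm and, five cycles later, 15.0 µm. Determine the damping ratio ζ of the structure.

0.0109

Logarithmic decrement δ = (1/n)·ln(x₀/x_n) = (1/5)·ln(21.1/15.0) = (1/5)·ln(1.407) = 0.06824.
ζ = δ/√(4π² + δ²) = 0.06824/√(39.48 + 0.00466) = 0.06824/6.284 = 0.01086.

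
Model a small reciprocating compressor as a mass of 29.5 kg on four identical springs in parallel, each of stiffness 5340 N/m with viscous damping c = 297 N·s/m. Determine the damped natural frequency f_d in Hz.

4.21 Hz

Parallel springs add: k_eq = 4 × 5340 = 21360 N/m.
ω_n = √(k_eq/m) = √(21360/29.5) = 26.91 rad/s.
Critical damping c_c = 2√(k_eq·m) = 2√(21360 × 29.5) = 1588 N·s/m, so ζ = c/c_c = 297/1588 = 0.1871.
ω_d = ω_n√(1 − ζ²) = 26.91 × √(1 − 0.0350) = 26.43 rad/s.
f_d = ω_d/(2π) = 4.207 Hz.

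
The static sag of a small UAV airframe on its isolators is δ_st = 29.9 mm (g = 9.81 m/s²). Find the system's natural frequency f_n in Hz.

2.88 Hz

ω_n = √(g/δ_st) = √(9.81/0.0299) = √328.1 = 18.11 rad/s.
f_n = ω_n/(2π) = 18.11/6.283 = 2.883 Hz.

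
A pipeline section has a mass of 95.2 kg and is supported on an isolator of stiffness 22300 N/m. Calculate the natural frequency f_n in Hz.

2.44 Hz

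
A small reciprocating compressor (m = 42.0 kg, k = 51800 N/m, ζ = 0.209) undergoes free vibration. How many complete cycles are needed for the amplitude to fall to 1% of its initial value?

Logarithmic decrement δ = 2πζ/√(1 − ζ²) = 2π × 0.2090/√(1 − 0.0437) = 1.343.
x_n/x₀ = e^(−nδ) ≤ 0.01; take ln: n ≥ ln(1/0.01)/δ = 4.605/1.343 = 3.429.
So 4 complete cycles are required.

4 cycles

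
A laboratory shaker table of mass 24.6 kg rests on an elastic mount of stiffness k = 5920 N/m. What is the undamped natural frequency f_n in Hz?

2.47 Hz

ω_n = √(k/m) = √(5920/24.6) = √240.7 = 15.51 rad/s.
f_n = ω_n/(2π) = 15.51/6.283 = 2.469 Hz.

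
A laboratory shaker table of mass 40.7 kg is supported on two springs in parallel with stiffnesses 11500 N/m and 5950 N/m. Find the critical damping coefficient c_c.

1690 N·s/m

Parallel springs add: k_eq = 11500 + 5950 = 17450 N/m.
c_c = 2√(k_eq·m) = 2√(17450 × 40.7) = 2 × 842.7 = 1685 N·s/m.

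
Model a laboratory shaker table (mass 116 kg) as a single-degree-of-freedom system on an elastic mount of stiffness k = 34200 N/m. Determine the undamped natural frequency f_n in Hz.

ω_n = √(k/m) = √(34200/116) = √294.8 = 17.17 rad/s.
f_n = ω_n/(2π) = 17.17/6.283 = 2.733 Hz.

2.73 Hz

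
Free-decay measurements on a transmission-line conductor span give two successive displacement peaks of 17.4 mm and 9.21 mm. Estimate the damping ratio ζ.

0.101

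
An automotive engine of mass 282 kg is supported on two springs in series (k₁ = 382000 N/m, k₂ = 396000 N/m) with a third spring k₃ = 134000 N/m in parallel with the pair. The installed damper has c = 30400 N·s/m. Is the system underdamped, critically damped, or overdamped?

Series pair: k_s = k₁k₂/(k₁+k₂) = (382000)(396000)/(382000 + 396000) = 194400 N/m. In parallel with k₃: k_eq = 194400 + 134000 = 328400 N/m.
c_c = 2√(k_eq·m) = 19250 N·s/m; ζ = c/c_c = 30400/19250 = 1.58.
Since ζ > 1 the system is overdamped.

overdamped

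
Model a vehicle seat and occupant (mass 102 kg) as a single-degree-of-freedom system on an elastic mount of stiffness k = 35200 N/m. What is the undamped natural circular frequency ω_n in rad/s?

ω_n = √(k/m) = √(35200/102) = √345.1 = 18.58 rad/s.

18.6 rad/s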